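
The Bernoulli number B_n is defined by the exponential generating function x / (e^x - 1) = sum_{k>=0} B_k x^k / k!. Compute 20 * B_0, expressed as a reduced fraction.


Bernoulli numbers can also be computed recursively via B_0 = 1 and sum_{j=0}^{m} C(m+1, j) B_j = 0 for m >= 1. Odd-index Bernoulli numbers vanish for k >= 3.
Computing B_0 = 1, so 20 * B_0 = 20 * 1 = 20.

20


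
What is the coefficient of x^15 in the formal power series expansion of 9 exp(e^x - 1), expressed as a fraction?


exp(e^x - 1) is the exponential generating function for the Bell numbers Bell_k: exp(e^x - 1) = sum_{k>=0} Bell_k x^k / k!.
So the coefficient of x^15 in 9 exp(e^x - 1) is 9 Bell_15 / 15!.
Computing: Bell_15 = 1382958545 and 15! = 1307674368000, giving
9 * 1382958545/1307674368000 = 276591709/29059430400.

276591709/29059430400


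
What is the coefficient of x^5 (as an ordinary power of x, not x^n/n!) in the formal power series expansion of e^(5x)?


The exponential series is e^y = sum_{k>=0} y^k / k!. Substituting y = 5x gives
e^(5x) = sum_{k>=0} 5^k x^k / k!.
So the coefficient of x^n is a^n/n! with a = 5, n = 5:
5^5 / 5! = 3125/120 = 625/24

625/24


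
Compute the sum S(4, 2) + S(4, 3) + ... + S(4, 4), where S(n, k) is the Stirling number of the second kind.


By definition, S(n, k) counts partitions of an n-set into exactly k nonempty blocks.
Computing row n = 4 for k = 2..4:
S(4, k): 7, 6, 1
Sum = 14.

14


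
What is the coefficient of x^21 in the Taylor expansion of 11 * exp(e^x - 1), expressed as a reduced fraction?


exp(e^x - 1) = sum_{k>=0} Bell_k x^k / k!, where Bell_k is the k-th Bell number.
So the coefficient of x^21 is 11 * Bell_21 / 21!.
Computing: Bell_21 = 474869816156751 and 21! = 51090942171709440000, giving
11 * 474869816156751/51090942171709440000 = 158289938718917/1548210368839680000.

158289938718917/1548210368839680000


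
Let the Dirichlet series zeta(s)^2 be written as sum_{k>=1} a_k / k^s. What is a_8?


The Dirichlet convolution of the constant function 1 with itself gives (1 * 1)(k) = sum_{d | k} 1 = d(k), the number of positive divisors of k.
Since zeta(s) = sum_{k>=1} 1/k^s, we have zeta(s)^2 = sum_{k>=1} d(k)/k^s, so a_k = d(k).
For k = 8: the divisors are 1, 2, 4, 8.
Count = 4.

4


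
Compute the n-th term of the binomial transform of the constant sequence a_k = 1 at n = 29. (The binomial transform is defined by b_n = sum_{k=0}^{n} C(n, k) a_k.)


With a_k = 1 for all k, b_n = sum_{k=0}^{n} C(n, k) = 2^n by the binomial theorem.
For n = 29: 2^29 = 536870912.

536870912


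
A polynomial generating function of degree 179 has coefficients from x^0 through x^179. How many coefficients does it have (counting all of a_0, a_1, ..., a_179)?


A polynomial of degree 179 takes the form a_0 + a_1 x + ... + a_179 x^179.
The number of coefficients is 179 + 1 = 180.

180


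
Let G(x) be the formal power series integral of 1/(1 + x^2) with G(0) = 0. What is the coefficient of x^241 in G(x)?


1/(1 + x^2) = sum_{j>=0} (-1)^j x^(2j). Integrating termwise with G(0) = 0:
G(x) = sum_{j>=0} (-1)^j x^(2j+1) / (2j+1) = arctan(x).
Only odd powers are nonzero. For x^241 write 241 = 2*120 + 1, giving
(-1)^120 / 241 = 1/241 = 1/241.

1/241


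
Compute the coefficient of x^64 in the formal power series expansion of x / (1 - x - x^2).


Let f(x) = sum_{k>=0} a_k x^k. Multiplying f(x) * (1 - x - x^2) = x and matching coefficients gives a_0 = 0, a_1 = 1, and a_k = a_{k-1} + a_{k-2} for k >= 2. These are the Fibonacci numbers F_k.
Iterating from F_0 = 0, F_1 = 1:
F_0=0, F_1=1, F_2=1, F_3=2, F_4=3, F_5=5, F_6=8, F_7=13, F_8=21, F_9=34, ...
F_64 = 10610209857723.

10610209857723


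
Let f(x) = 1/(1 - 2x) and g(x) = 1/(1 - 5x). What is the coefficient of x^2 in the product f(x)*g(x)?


The coefficient of x^n in f*g is the Cauchy product: sum_{k=0}^{n} a^k * b^(n-k).
With a=2, b=5, n=2:
sum_{k=0}^{2} 2^k * 5^(2-k)
= 39

39


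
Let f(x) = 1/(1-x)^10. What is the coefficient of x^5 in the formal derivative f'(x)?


Differentiate: d/dx [ 1/(1-x)^r ] = r / (1-x)^(r+1).
Here r = 10, so f'(x) = 10 / (1-x)^11.
The expansion of 1/(1-x)^(r+1) has coefficient of x^n equal to C(n+r, r).
So the coefficient of x^5 in f'(x) is
10 * C(15, 10) = 10 * 3003 = 30030

30030


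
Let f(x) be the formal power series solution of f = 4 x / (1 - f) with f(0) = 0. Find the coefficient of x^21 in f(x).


Apply Lagrange inversion: f = 4 x * phi(f) with phi(t) = 1/(1 - t), so
[x^n] f = 4^n * (1/n) [t^(n-1)] phi(t)^n = 4^n * (1/n) [t^(n-1)] (1 - t)^(-n) = 4^n * (1/n) C(2n - 2, n - 1) = 4^n * C_{n-1}.
For n = 21: C_20 = C(40, 20) / 21 = 137846528820/21 = 6564120420.
With the 4^21 = 4398046511104 factor, the coefficient is 4398046511104 * 6564120420 = 28869306911647523143680.

28869306911647523143680


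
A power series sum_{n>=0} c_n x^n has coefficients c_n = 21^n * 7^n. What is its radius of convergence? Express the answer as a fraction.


By the root test (Cauchy-Hadamard), the radius is R = 1 / limsup_n |c_n|^(1/n).
Here |c_n|^(1/n) = (21^n * 7^n)^(1/n) = 21 * 7 = 147 for all n.
So R = 1/147 = 1/147.

1/147


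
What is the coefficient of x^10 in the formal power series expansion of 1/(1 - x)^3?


The expansion 1/(1 - x)^r = sum_{k>=0} C(k + r - 1, r - 1) x^k follows from the multiset / negative-binomial theorem (or from repeated differentiation of the geometric series).
For r = 3 and k = 10:
C(12, 2) = 479001600 / (2 * 3628800) = 66.

66


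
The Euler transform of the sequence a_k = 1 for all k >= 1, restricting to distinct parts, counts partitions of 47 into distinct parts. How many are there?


Partitions of 47 into distinct parts can be computed via generating function.
Product (1+x)(1+x^2)(1+x^3)...
The coefficient of x^47 = 2590

2590


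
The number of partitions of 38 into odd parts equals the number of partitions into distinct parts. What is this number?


Computing partitions of 38 into odd parts (1, 3, 5, ...):
Using the generating function prod_{k>=0} 1/(1-x^(2k+1)),
the count is 864

864


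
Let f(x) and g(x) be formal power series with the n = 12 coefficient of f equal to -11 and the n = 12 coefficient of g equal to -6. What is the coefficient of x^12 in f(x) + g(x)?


Addition of formal power series is termwise.
The coefficient of x^12 in f + g = -11 + -6
= -17

-17


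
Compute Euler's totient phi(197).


phi(n) counts integers in [1, n] coprime to n. Using the multiplicative formula phi(n) = n * prod_{p | n} (1 - 1/p):
197 = 197, so
phi(197) = 197 * (1 - 1/197) = 196.

196


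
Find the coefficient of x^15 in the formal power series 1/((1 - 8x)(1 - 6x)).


By partial fractions or Cauchy convolution:
The coefficient equals sum_{k=0}^{15} 8^k * 6^(15-k).
= 139326933401600

139326933401600


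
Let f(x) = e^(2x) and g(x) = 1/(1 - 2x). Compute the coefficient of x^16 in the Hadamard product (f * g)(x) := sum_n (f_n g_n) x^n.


Expanding: f_k = 2^k/k! (from e^(2x)) and g_k = 2^k (from 1/(1 - 2x)). So the Hadamard coefficient (f * g)_k = 2^k 2^k / k! = (4)^k / k!.
For k = 16: 4^16/16! = 4294967296/20922789888000 = 131072/638512875.

131072/638512875


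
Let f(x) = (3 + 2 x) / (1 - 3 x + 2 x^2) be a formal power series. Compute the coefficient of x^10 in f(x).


Write f(x) = sum_{k>=0} a_k x^k. Multiplying both sides by 1 - 3 x + 2 x^2 gives
(1 - 3 x + 2 x^2) sum_{k>=0} a_k x^k = 3 + 2 x.
Matching coefficients:
 x^0: a_0 = 3
 x^1: a_1 - 3 a_0 = 2  =>  a_1 = 3*3 + 2 = 11
 x^k (k >= 2): a_k = 3 a_{k-1} - 2 a_{k-2}.
Iterating: a_2 = 27, a_3 = 59, a_4 = 123, a_5 = 251, a_6 = 507, a_7 = 1019, a_8 = 2043, a_9 = 4091, a_10 = 8187.
So the coefficient of x^10 is 8187.

8187


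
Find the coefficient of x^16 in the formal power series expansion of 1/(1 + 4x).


Write 1/(1 + c x) = 1/(1 - (-c) x) and apply the geometric-series identity
1/(1 - y) = sum_{k>=0} y^k to get 1/(1 + c x) = sum_{k>=0} (-c)^k x^k.
So the coefficient of x^k is (-c)^k = (-1)^k * c^k.
Here c = 4 and k = 16:
(-4)^16 = 1 * 4294967296 = 4294967296

4294967296


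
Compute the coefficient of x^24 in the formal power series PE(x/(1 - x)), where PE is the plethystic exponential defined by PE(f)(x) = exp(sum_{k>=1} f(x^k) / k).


For f(x) = x/(1 - x) we have
sum_{k>=1} f(x^k) / k = sum_{k>=1} (1/k) * x^k / (1 - x^k) = sum_{k, m >= 1} x^(k m) / k,
which after exponentiating simplifies to
PE(x/(1 - x)) = prod_{k>=1} 1 / (1 - x^k).
This is the generating function for the partition function p(n), so the coefficient of x^24 is p(24).
Computing p(24) by dynamic programming over parts 1, 2, ..., 24: p(24) = 1575.

1575


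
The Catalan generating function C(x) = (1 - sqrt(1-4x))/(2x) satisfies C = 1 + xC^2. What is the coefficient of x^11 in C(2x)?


Substituting x -> 2x scales the n-th coefficient by 2^n, so [x^11] C(2x) = 2^11 * C_11.
C_11 = C(2*11, 11)/(12) = 705432/12 = 58786.
So 2^11 * 58786 = 2048 * 58786 = 120393728.

120393728


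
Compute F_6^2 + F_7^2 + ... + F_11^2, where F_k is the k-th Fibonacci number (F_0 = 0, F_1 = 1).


There is a standard identity sum_{k=0}^{N} F_k^2 = F_N * F_{N+1} (proved inductively from the telescoping relation F_k^2 = F_k F_{k+1} - F_{k-1} F_k). Then
sum_{k=6}^{11} F_k^2 = F_11 F_12 - F_5 F_6.
Computing: F_11 = 89, F_12 = 144, F_5 = 5, F_6 = 8.
Sum = 89 * 144 - 5 * 8 = 12776.

12776


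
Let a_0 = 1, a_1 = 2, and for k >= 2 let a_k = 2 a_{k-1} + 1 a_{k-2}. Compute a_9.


Iterating the recurrence forward:
a_0 = 1
a_1 = 2
a_2 = 2*2 + 1*1 = 5
a_3 = 2*5 + 1*2 = 12
a_4 = 2*12 + 1*5 = 29
a_5 = 2*29 + 1*12 = 70
a_6 = 2*70 + 1*29 = 169
a_7 = 2*169 + 1*70 = 408
a_8 = 2*408 + 1*169 = 985
a_9 = 2*985 + 1*408 = 2378
So a_9 = 2378.

2378


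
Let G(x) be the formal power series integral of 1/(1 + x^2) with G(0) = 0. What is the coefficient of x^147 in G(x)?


1/(1 + x^2) = sum_{j>=0} (-1)^j x^(2j). Integrating termwise with G(0) = 0:
G(x) = sum_{j>=0} (-1)^j x^(2j+1) / (2j+1) = arctan(x).
Only odd powers are nonzero. For x^147 write 147 = 2*73 + 1, giving
(-1)^73 / 147 = -1/147 = -1/147.

-1/147


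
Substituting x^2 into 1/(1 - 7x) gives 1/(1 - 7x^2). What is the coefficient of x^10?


The coefficient of x^(2m) in 1/(1 - 7x^2) is 7^m.
With n = 10 = 2*5, the coefficient is 7^5 = 16807.

16807


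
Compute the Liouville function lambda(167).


The Liouville function is lambda(k) = (-1)^Omega(k), where Omega(k) counts the prime factors of k with multiplicity.
Factoring: 167 = 167, so Omega(167) = 1.
lambda(167) = (-1)^1 = -1.

-1


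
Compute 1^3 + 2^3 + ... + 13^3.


This power sum has a closed form given by Faulhaber's formula
sum_{k=1}^{m} k^p = (1 / (p + 1)) * sum_{j=0}^{p} C(p + 1, j) B_j m^(p + 1 - j),
but for small m direct computation is fastest:
1 + 8 + 27 + 64 + 125 + 216 + 343 + 512 + 729 + 1000 + 1331 + 1728 + 2197 = 8281.

8281


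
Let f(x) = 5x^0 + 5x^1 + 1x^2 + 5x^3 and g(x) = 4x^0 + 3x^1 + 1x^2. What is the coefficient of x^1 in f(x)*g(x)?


Cauchy product at x^1:
5*3 + 5*4
= 35

35


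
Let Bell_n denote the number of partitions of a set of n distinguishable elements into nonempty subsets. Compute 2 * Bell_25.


Bell_25 can be computed from the Bell triangle or from Dobinski's identity Bell_n = (1/e) * sum_{k>=0} k^n / k!.
Computing Bell_25 = 4638590332229999353.
Then 2 * 4638590332229999353 = 9277180664459998706.

9277180664459998706


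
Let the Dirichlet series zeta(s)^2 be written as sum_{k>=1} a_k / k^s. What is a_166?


The Dirichlet convolution of the constant function 1 with itself gives (1 * 1)(k) = sum_{d | k} 1 = d(k), the number of positive divisors of k.
Since zeta(s) = sum_{k>=1} 1/k^s, we have zeta(s)^2 = sum_{k>=1} d(k)/k^s, so a_k = d(k).
For k = 166: the divisors are 1, 2, 83, 166.
Count = 4.

4


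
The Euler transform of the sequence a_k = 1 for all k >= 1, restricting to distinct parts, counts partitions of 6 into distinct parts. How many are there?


Partitions of 6 into distinct parts can be computed via generating function.
Product (1+x)(1+x^2)(1+x^3)...
The coefficient of x^6 = 4

4


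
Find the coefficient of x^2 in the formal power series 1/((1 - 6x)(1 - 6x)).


By partial fractions or Cauchy convolution:
The coefficient equals sum_{k=0}^{2} 6^k * 6^(2-k).
= 108

108


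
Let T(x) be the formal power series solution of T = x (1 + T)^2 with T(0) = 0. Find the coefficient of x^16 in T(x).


Apply the Lagrange inversion formula: if T = x * phi(T) with phi(t) = (1 + t)^2, then [x^n] T = (1/n) [t^(n-1)] phi(t)^n = (1/n) [t^(n-1)] (1 + t)^(2n) = (1/n) C(2n, n-1).
Using the identity C(2n, n-1) = C(2n, n) * n / (n+1), the unscaled factor equals C(2n, n) / (n+1) = C_n, the n-th Catalan number.
For n = 16: C_16 = C(32, 16) / 17 = 601080390/17 = 35357670 = 35357670.

35357670


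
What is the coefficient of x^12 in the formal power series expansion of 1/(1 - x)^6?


The expansion 1/(1 - x)^r = sum_{k>=0} C(k + r - 1, r - 1) x^k follows from the multiset / negative-binomial theorem (or from repeated differentiation of the geometric series).
For r = 6 and k = 12:
C(17, 5) = 355687428096000 / (120 * 479001600) = 6188.

6188


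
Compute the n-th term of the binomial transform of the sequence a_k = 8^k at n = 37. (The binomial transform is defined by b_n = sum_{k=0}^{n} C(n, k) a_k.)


With a_k = 8^k, b_n = sum_{k=0}^{n} C(n, k) 8^k = (1 + 8)^n by the binomial theorem.
For n = 37: (1 + 8)^37 = 9^37 = 202755595904452569706561330872953769.

202755595904452569706561330872953769


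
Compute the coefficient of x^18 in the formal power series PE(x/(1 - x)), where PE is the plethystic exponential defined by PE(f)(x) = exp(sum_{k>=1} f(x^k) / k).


For f(x) = x/(1 - x) we have
sum_{k>=1} f(x^k) / k = sum_{k>=1} (1/k) * x^k / (1 - x^k) = sum_{k, m >= 1} x^(k m) / k,
which after exponentiating simplifies to
PE(x/(1 - x)) = prod_{k>=1} 1 / (1 - x^k).
This is the generating function for the partition function p(n), so the coefficient of x^18 is p(18).
Computing p(18) by dynamic programming over parts 1, 2, ..., 18: p(18) = 385.

385


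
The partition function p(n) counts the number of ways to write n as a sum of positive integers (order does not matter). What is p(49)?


Using the generating function prod_{k>=1} 1/(1-x^k), we compute p(49).
By dynamic programming over parts 1 through 49:
p(49) = 173525

173525


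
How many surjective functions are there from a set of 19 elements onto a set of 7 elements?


By inclusion-exclusion on which target elements are missed, the number of surjections from an n-set onto a k-set is
surj(n, k) = sum_{j=0}^{k} (-1)^j C(k, j) (k - j)^n.
Equivalently surj(n, k) = k! * S(n, k), where S(n, k) is the Stirling number of the second kind.
For n = 19, k = 7:
S(19, 7) = 1492924634839, so
surj = 7! * 1492924634839 = 5040 * 1492924634839 = 7524340159588560.

7524340159588560


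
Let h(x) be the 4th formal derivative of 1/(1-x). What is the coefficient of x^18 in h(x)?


Differentiating 4 times: d^4/dx^4 [1/(1-x)] = 4!/(1-x)^5.
The expansion 1/(1-x)^5 = sum_{k>=0} C(k+4, 4) x^k, so the coefficient of x^n in 4!/(1-x)^5 is 4! * C(n+4, 4).
For n = 18: 24 * C(22, 4) = 24 * 7315 = 175560

175560


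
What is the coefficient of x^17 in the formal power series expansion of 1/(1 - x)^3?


The negative binomial / multiset identity is
1/(1 - x)^r = sum_{k>=0} C(k + r - 1, r - 1) x^k.
Here r = 3 and k = 17, so the coefficient is
C(17 + 2, 2) = C(19, 2)
= 171

171


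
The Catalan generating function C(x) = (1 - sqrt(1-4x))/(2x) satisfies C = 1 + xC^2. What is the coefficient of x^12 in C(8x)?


Substituting x -> 8x scales the n-th coefficient by 8^n, so [x^12] C(8x) = 8^12 * C_12.
C_12 = C(2*12, 12)/(13) = 2704156/13 = 208012.
So 8^12 * 208012 = 68719476736 * 208012 = 14294475794808832.

14294475794808832


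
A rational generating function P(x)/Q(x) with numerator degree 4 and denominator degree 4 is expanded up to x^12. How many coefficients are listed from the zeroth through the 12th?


Expanding up to x^12 gives the coefficients for x^0, x^1, ..., x^12.
That is 12 + 1 = 13 coefficients in total.

13


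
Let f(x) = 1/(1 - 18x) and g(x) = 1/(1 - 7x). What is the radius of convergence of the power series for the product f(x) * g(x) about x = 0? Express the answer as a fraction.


The radius of 1/(1 - 18x) is 1/18 (nearest singularity at x = 1/18), and the radius of 1/(1 - 7x) is 1/7.
The product f(x)*g(x) = 1/((1 - 18x)(1 - 7x)) has singularities at both 1/18 and 1/7, so its radius of convergence is the distance to the nearest one:
min(1/18, 1/7) = 1/18.

1/18


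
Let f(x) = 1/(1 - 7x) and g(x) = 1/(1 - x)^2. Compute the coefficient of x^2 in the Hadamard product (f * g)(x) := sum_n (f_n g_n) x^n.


f has coefficients f_k = 7^k. For g = 1/(1 - x)^2 the coefficient is g_k = C(k + 1, 1) = k + 1. The Hadamard coefficient is (f * g)_k = 7^k * (k + 1).
For k = 2: 7^2 * 3 = 49 * 3 = 147.

147


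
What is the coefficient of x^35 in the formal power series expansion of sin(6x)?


The Maclaurin series is sin(t) = sum_{k>=0} (-1)^k t^(2k+1) / (2k+1)!, so substituting t = 6x, only odd powers of x are nonzero, with coefficient of x^(2k+1) equal to (-1)^k 6^(2k+1) / (2k+1)!.
Write 35 = 2*17 + 1, giving the coefficient (-1)^17 * 6^35 / 35! = -1719070799748422591028658176/10333147966386144929666651337523200000000 = -27894275208/167669460258147894921875.

-27894275208/167669460258147894921875


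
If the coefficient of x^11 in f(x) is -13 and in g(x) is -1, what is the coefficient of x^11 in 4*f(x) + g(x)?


Scalar multiplication scales coefficients: 4 * -13 = -52.
Then add the g coefficient: -52 + -1
= -53

-53


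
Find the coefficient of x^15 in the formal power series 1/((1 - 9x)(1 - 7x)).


By partial fractions or Cauchy convolution:
The coefficient equals sum_{k=0}^{15} 9^k * 7^(15-k).
= 909893629141120

909893629141120


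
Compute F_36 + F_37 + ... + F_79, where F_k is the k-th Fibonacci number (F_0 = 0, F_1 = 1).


Use the identity sum_{k=0}^{N} F_k = F_{N+2} - 1 (which follows from F_{k+2} - F_{k+1} = F_k). Then
sum_{k=36}^{79} F_k = (F_{81} - 1) - (F_{37} - 1) = F_{81} - F_{37}.
Computing: F_{81} = 37889062373143906, F_{37} = 24157817, so
Sum = 37889062373143906 - 24157817 = 37889062348986089.

37889062348986089


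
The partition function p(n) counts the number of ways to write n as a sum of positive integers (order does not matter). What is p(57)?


Using the generating function prod_{k>=1} 1/(1-x^k), we compute p(57).
By dynamic programming over parts 1 through 57:
p(57) = 614154

614154


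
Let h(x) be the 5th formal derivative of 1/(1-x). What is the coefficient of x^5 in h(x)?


Differentiating 5 times: d^5/dx^5 [1/(1-x)] = 5!/(1-x)^6.
The expansion 1/(1-x)^6 = sum_{k>=0} C(k+5, 5) x^k, so the coefficient of x^n in 5!/(1-x)^6 is 5! * C(n+5, 5).
For n = 5: 120 * C(10, 5) = 120 * 252 = 30240

30240


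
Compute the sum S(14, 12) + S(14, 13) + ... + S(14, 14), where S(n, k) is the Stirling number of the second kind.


By definition, S(n, k) counts partitions of an n-set into exactly k nonempty blocks.
Computing row n = 14 for k = 12..14:
S(14, k): 3367, 91, 1
Sum = 3459.

3459


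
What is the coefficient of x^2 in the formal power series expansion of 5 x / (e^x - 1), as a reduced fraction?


The exponential generating function for Bernoulli numbers is
x / (e^x - 1) = sum_{k>=0} B_k x^k / k!.
So the coefficient of x^2 in 5 x / (e^x - 1) is 5 B_2 / 2!.
Computing: B_2 = 1/6, 2! = 2, giving
5 * 1/6 / 2 = 5/12.

5/12


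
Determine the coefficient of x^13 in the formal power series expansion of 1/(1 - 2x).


The geometric series identity gives 1/(1 - c x) = sum_{k>=0} c^k x^k, so the coefficient of x^k is c^k.
Here c = 2 and k = 13.
Computing: 2^13 = 8192

8192


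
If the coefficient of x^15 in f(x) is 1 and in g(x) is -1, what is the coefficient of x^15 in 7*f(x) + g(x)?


Scalar multiplication scales coefficients: 7 * 1 = 7.
Then add the g coefficient: 7 + -1
= 6

6


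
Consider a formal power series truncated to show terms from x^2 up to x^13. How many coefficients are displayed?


From x^2 to x^13 inclusive, the count is 13 - 2 + 1 = 12.

12


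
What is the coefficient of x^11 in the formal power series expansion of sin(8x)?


The Maclaurin series is sin(t) = sum_{k>=0} (-1)^k t^(2k+1) / (2k+1)!, so substituting t = 8x, only odd powers of x are nonzero, with coefficient of x^(2k+1) equal to (-1)^k 8^(2k+1) / (2k+1)!.
Write 11 = 2*5 + 1, giving the coefficient (-1)^5 * 8^11 / 11! = -8589934592/39916800 = -33554432/155925.

-33554432/155925


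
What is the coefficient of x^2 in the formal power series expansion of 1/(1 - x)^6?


The expansion 1/(1 - x)^r = sum_{k>=0} C(k + r - 1, r - 1) x^k follows from the multiset / negative-binomial theorem (or from repeated differentiation of the geometric series).
For r = 6 and k = 2:
C(7, 5) = 5040 / (120 * 2) = 21.

21


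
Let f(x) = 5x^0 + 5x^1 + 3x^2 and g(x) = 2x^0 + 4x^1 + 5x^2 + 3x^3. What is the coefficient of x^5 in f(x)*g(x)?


Cauchy product at x^5:
3*3
= 9

9


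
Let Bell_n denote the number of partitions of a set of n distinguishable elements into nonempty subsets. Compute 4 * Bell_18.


Bell_18 can be computed from the Bell triangle or from Dobinski's identity Bell_n = (1/e) * sum_{k>=0} k^n / k!.
Computing Bell_18 = 682076806159.
Then 4 * 682076806159 = 2728307224636.

2728307224636


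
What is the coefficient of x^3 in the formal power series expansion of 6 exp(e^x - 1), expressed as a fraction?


exp(e^x - 1) is the exponential generating function for the Bell numbers Bell_k: exp(e^x - 1) = sum_{k>=0} Bell_k x^k / k!.
So the coefficient of x^3 in 6 exp(e^x - 1) is 6 Bell_3 / 3!.
Computing: Bell_3 = 5 and 3! = 6, giving
6 * 5/6 = 5.

5


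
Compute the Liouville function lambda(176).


The Liouville function is lambda(k) = (-1)^Omega(k), where Omega(k) counts the prime factors of k with multiplicity.
Factoring: 176 = 2 * 2 * 2 * 2 * 11, so Omega(176) = 5.
lambda(176) = (-1)^5 = -1.

-1


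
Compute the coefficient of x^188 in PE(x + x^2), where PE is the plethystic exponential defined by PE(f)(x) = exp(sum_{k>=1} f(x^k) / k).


With f(x) = x + x^2, the exponent is sum_{k>=1} (x^k + x^(2k)) / k = -ln(1 - x) - ln(1 - x^2). Exponentiating:
PE(x + x^2) = 1 / ((1 - x)(1 - x^2)).
This is the generating function for partitions of n into parts of size 1 or 2. The number of 2's can be any j in 0..94, and the rest are 1's, so
[x^188] = floor(188/2) + 1 = 95.

95


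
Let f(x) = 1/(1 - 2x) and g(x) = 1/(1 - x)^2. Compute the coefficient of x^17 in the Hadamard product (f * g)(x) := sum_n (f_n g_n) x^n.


f has coefficients f_k = 2^k. For g = 1/(1 - x)^2 the coefficient is g_k = C(k + 1, 1) = k + 1. The Hadamard coefficient is (f * g)_k = 2^k * (k + 1).
For k = 17: 2^17 * 18 = 131072 * 18 = 2359296.

2359296


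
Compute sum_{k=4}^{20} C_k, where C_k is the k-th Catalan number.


C_4 through C_20: 14, 42, 132, 429, 1430, 4862, 16796, 58786, 208012, 742900, 2674440, 9694845, 35357670, 129644790, 477638700, 1767263190, 6564120420
Sum = 14 + 42 + 132 + 429 + 1430 + 4862 + 16796 + 58786 + 208012 + 742900 + 2674440 + 9694845 + 35357670 + 129644790 + 477638700 + 1767263190 + 6564120420
= 8987427458

8987427458


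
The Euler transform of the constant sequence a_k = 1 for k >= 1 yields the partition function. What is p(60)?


The Euler transform converts the sequence a_k = 1 into the number of integer partitions.
Using the recurrence or dynamic programming:
p(60) = 966467

966467


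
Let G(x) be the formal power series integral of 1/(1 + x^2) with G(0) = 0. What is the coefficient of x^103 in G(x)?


1/(1 + x^2) = sum_{j>=0} (-1)^j x^(2j). Integrating termwise with G(0) = 0:
G(x) = sum_{j>=0} (-1)^j x^(2j+1) / (2j+1) = arctan(x).
Only odd powers are nonzero. For x^103 write 103 = 2*51 + 1, giving
(-1)^51 / 103 = -1/103 = -1/103.

-1/103


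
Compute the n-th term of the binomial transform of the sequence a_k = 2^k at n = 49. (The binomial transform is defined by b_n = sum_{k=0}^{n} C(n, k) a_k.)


With a_k = 2^k, b_n = sum_{k=0}^{n} C(n, k) 2^k = (1 + 2)^n by the binomial theorem.
For n = 49: (1 + 2)^49 = 3^49 = 239299329230617529590083.

239299329230617529590083


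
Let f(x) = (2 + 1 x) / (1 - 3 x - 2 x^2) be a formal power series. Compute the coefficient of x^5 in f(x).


Write f(x) = sum_{k>=0} a_k x^k. Multiplying both sides by 1 - 3 x - 2 x^2 gives
(1 - 3 x - 2 x^2) sum_{k>=0} a_k x^k = 2 + 1 x.
Matching coefficients:
 x^0: a_0 = 2
 x^1: a_1 - 3 a_0 = 1  =>  a_1 = 3*2 + 1 = 7
 x^k (k >= 2): a_k = 3 a_{k-1} + 2 a_{k-2}.
Iterating: a_2 = 25, a_3 = 89, a_4 = 317, a_5 = 1129.
So the coefficient of x^5 is 1129.

1129


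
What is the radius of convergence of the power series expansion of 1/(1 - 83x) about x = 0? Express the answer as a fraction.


Expanding 1/(1 - 83x) = sum_{k>=0} 83^k x^k, the series converges when |83x| < 1, i.e., |x| < 1/83.
So the radius of convergence is 1/83 = 1/83.

1/83


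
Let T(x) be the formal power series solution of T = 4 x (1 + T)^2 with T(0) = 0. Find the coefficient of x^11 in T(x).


Apply the Lagrange inversion formula: if T = 4 x * phi(T) with phi(t) = (1 + t)^2, then [x^n] T = 4^n * (1/n) [t^(n-1)] phi(t)^n = 4^n * (1/n) [t^(n-1)] (1 + t)^(2n) = 4^n * (1/n) C(2n, n-1).
Using the identity C(2n, n-1) = C(2n, n) * n / (n+1), the unscaled factor equals C(2n, n) / (n+1) = C_n, the n-th Catalan number.
For n = 11: C_11 = C(22, 11) / 12 = 705432/12 = 58786.
With the 4^11 = 4194304 factor, the coefficient is 4194304 * 58786 = 246566354944.

246566354944


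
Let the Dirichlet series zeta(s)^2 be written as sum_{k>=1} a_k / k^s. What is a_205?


The Dirichlet convolution of the constant function 1 with itself gives (1 * 1)(k) = sum_{d | k} 1 = d(k), the number of positive divisors of k.
Since zeta(s) = sum_{k>=1} 1/k^s, we have zeta(s)^2 = sum_{k>=1} d(k)/k^s, so a_k = d(k).
For k = 205: the divisors are 1, 5, 41, 205.
Count = 4.

4


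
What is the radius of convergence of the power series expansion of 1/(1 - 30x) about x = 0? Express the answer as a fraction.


Expanding 1/(1 - 30x) = sum_{k>=0} 30^k x^k, the series converges when |30x| < 1, i.e., |x| < 1/30.
So the radius of convergence is 1/30 = 1/30.

1/30


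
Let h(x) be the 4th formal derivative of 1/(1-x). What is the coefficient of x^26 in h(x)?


Differentiating 4 times: d^4/dx^4 [1/(1-x)] = 4!/(1-x)^5.
The expansion 1/(1-x)^5 = sum_{k>=0} C(k+4, 4) x^k, so the coefficient of x^n in 4!/(1-x)^5 is 4! * C(n+4, 4).
For n = 26: 24 * C(30, 4) = 24 * 27405 = 657720

657720


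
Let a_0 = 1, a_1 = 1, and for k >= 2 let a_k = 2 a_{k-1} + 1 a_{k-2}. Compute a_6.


Iterating the recurrence forward:
a_0 = 1
a_1 = 1
a_2 = 2*1 + 1*1 = 3
a_3 = 2*3 + 1*1 = 7
a_4 = 2*7 + 1*3 = 17
a_5 = 2*17 + 1*7 = 41
a_6 = 2*41 + 1*17 = 99
So a_6 = 99.

99


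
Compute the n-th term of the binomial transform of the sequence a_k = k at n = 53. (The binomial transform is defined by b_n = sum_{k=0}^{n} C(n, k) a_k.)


With a_k = k, b_n = sum_{k=0}^{n} C(n, k) k. Using k * C(n, k) = n * C(n-1, k-1) gives b_n = n * sum_{k>=1} C(n-1, k-1) = n * 2^(n-1).
For n = 53: 53 * 2^52 = 53 * 4503599627370496 = 238690780250636288.

238690780250636288


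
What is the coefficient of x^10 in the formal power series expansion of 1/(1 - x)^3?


The negative binomial / multiset identity is
1/(1 - x)^r = sum_{k>=0} C(k + r - 1, r - 1) x^k.
Here r = 3 and k = 10, so the coefficient is
C(10 + 2, 2) = C(12, 2)
= 66

66


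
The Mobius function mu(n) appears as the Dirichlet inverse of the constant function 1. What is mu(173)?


173 = 173 (all distinct primes).
mu(173) = (-1)^1 = -1

-1


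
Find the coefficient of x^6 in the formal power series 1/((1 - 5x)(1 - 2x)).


By partial fractions or Cauchy convolution:
The coefficient equals sum_{k=0}^{6} 5^k * 2^(6-k).
= 25999

25999


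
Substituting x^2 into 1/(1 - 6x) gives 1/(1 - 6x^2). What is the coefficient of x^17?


Since 1/(1 - 6x^2) only has even powers of x,
the coefficient of x^17 (odd) is 0.

0


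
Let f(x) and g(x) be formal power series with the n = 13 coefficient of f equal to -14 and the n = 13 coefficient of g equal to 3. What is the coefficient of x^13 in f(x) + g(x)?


Addition of formal power series is termwise.
The coefficient of x^13 in f + g = -14 + 3
= -11

-11


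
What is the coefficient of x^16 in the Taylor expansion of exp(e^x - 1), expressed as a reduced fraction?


exp(e^x - 1) = sum_{k>=0} Bell_k x^k / k!, where Bell_k is the k-th Bell number.
So the coefficient of x^16 is Bell_16 / 16!.
Computing: Bell_16 = 10480142147 and 16! = 20922789888000, giving
10480142147/20922789888000 = 10480142147/20922789888000.

10480142147/20922789888000


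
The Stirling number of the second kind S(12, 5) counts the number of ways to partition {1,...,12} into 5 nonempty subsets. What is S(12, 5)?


Using the explicit formula S(n,k) = (1/k!) sum_{j=0}^{k} (-1)^(k-j) C(k,j) j^n:
S(12, 5) = 1379400
Equivalently, S(n,k) is n! times the coefficient of x^n in the EGF (e^x - 1)^k / k!.

1379400


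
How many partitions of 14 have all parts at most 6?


Using the generating function (1-x)^(-1)(1-x^2)^(-1)...(1-x^6)^(-1),
the coefficient of x^14 counts these restricted partitions.
Result = 90

90


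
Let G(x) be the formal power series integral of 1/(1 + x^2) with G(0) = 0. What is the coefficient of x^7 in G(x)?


1/(1 + x^2) = sum_{j>=0} (-1)^j x^(2j). Integrating termwise with G(0) = 0:
G(x) = sum_{j>=0} (-1)^j x^(2j+1) / (2j+1) = arctan(x).
Only odd powers are nonzero. For x^7 write 7 = 2*3 + 1, giving
(-1)^3 / 7 = -1/7 = -1/7.

-1/7


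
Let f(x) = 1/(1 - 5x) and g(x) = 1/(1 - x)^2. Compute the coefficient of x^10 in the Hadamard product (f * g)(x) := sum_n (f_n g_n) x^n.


f has coefficients f_k = 5^k. For g = 1/(1 - x)^2 the coefficient is g_k = C(k + 1, 1) = k + 1. The Hadamard coefficient is (f * g)_k = 5^k * (k + 1).
For k = 10: 5^10 * 11 = 9765625 * 11 = 107421875.

107421875


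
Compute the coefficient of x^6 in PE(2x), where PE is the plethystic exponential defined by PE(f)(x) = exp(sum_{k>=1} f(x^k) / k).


With f(x) = 2x, the exponent is sum_{k>=1} 2 x^k / k = 2 * (-ln(1 - x)). Exponentiating:
PE(2x) = exp(-2 ln(1 - x)) = 1/(1 - x)^2.
By the negative binomial expansion, [x^n] 1/(1 - x)^2 = C(n + 1, 1).
For n = 6: C(7, 1) = 7.

7


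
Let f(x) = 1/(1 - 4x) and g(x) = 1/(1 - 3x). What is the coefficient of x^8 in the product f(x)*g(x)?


The coefficient of x^n in f*g is the Cauchy product: sum_{k=0}^{n} a^k * b^(n-k).
With a=4, b=3, n=8:
sum_{k=0}^{8} 4^k * 3^(8-k)
= 242461

242461


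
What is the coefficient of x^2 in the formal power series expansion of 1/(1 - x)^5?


The expansion 1/(1 - x)^r = sum_{k>=0} C(k + r - 1, r - 1) x^k follows from the multiset / negative-binomial theorem (or from repeated differentiation of the geometric series).
For r = 5 and k = 2:
C(6, 4) = 720 / (24 * 2) = 15.

15


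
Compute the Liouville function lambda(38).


The Liouville function is lambda(k) = (-1)^Omega(k), where Omega(k) counts the prime factors of k with multiplicity.
Factoring: 38 = 2 * 19, so Omega(38) = 2.
lambda(38) = (-1)^2 = 1.

1


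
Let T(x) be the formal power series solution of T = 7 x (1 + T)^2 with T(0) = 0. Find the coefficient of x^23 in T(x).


Apply the Lagrange inversion formula: if T = 7 x * phi(T) with phi(t) = (1 + t)^2, then [x^n] T = 7^n * (1/n) [t^(n-1)] phi(t)^n = 7^n * (1/n) [t^(n-1)] (1 + t)^(2n) = 7^n * (1/n) C(2n, n-1).
Using the identity C(2n, n-1) = C(2n, n) * n / (n+1), the unscaled factor equals C(2n, n) / (n+1) = C_n, the n-th Catalan number.
For n = 23: C_23 = C(46, 23) / 24 = 8233430727600/24 = 343059613650.
With the 7^23 = 27368747340080916343 factor, the coefficient is 27368747340080916343 * 343059613650 = 9389111888572624320367550881950.

9389111888572624320367550881950


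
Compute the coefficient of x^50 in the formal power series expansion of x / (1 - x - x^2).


Let f(x) = sum_{k>=0} a_k x^k. Multiplying f(x) * (1 - x - x^2) = x and matching coefficients gives a_0 = 0, a_1 = 1, and a_k = a_{k-1} + a_{k-2} for k >= 2. These are the Fibonacci numbers F_k.
Iterating from F_0 = 0, F_1 = 1:
F_0=0, F_1=1, F_2=1, F_3=2, F_4=3, F_5=5, F_6=8, F_7=13, F_8=21, F_9=34, ...
F_50 = 12586269025.

12586269025


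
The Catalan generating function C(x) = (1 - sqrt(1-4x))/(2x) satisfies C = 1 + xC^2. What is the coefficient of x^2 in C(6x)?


Substituting x -> 6x scales the n-th coefficient by 6^n, so [x^2] C(6x) = 6^2 * C_2.
C_2 = C(2*2, 2)/(3) = 6/3 = 2.
So 6^2 * 2 = 36 * 2 = 72.

72


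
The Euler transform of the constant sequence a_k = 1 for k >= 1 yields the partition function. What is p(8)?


The Euler transform converts the sequence a_k = 1 into the number of integer partitions.
Using the recurrence or dynamic programming:
p(8) = 22

22


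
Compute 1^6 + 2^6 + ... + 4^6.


This power sum has a closed form given by Faulhaber's formula
sum_{k=1}^{m} k^p = (1 / (p + 1)) * sum_{j=0}^{p} C(p + 1, j) B_j m^(p + 1 - j),
but for small m direct computation is fastest:
1 + 64 + 729 + 4096 = 4890.

4890


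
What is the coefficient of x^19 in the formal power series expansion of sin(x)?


The Maclaurin series is sin(t) = sum_{k>=0} (-1)^k t^(2k+1) / (2k+1)!, so substituting t = x, only odd powers of x are nonzero, with coefficient of x^(2k+1) equal to (-1)^k / (2k+1)!.
Write 19 = 2*9 + 1, giving the coefficient (-1)^9 / 19! = -1/121645100408832000 = -1/121645100408832000.

-1/121645100408832000


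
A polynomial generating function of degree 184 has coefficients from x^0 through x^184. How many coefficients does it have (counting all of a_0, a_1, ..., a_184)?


A polynomial of degree 184 takes the form a_0 + a_1 x + ... + a_184 x^184.
The number of coefficients is 184 + 1 = 185.

185


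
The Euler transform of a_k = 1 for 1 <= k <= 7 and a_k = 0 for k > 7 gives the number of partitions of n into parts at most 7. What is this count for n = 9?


Partitions of 9 into parts at most 7:
Using generating function (1-x)^(-1)(1-x^2)^(-1)...(1-x^7)^(-1),
the coefficient of x^9 = 28

28


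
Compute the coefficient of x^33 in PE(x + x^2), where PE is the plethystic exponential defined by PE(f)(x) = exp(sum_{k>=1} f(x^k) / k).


With f(x) = x + x^2, the exponent is sum_{k>=1} (x^k + x^(2k)) / k = -ln(1 - x) - ln(1 - x^2). Exponentiating:
PE(x + x^2) = 1 / ((1 - x)(1 - x^2)).
This is the generating function for partitions of n into parts of size 1 or 2. The number of 2's can be any j in 0..16, and the rest are 1's, so
[x^33] = floor(33/2) + 1 = 17.

17


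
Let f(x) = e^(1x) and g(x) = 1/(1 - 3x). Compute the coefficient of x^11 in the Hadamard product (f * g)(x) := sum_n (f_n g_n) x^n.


Expanding: f_k = 1^k/k! (from e^(1x)) and g_k = 3^k (from 1/(1 - 3x)). So the Hadamard coefficient (f * g)_k = 1^k 3^k / k! = (3)^k / k!.
For k = 11: 3^11/11! = 177147/39916800 = 2187/492800.

2187/492800


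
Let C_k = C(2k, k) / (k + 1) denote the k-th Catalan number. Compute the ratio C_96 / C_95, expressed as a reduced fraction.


Using C_k = (2k)! / (k! (k+1)!), the ratio C_{k+1}/C_k simplifies to
C_{k+1}/C_k = [(2k+2)! / ((k+1)! (k+2)!)] * [k! (k+1)! / (2k)!]
 = (2k+2)(2k+1) / ((k+1)(k+2)) = 2(2k+1) / (k+2).
For k = 95: 2(2*95 + 1) / (95 + 2) = 382/97 = 382/97.

382/97


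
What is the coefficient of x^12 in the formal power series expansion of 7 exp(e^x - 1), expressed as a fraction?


exp(e^x - 1) is the exponential generating function for the Bell numbers Bell_k: exp(e^x - 1) = sum_{k>=0} Bell_k x^k / k!.
So the coefficient of x^12 in 7 exp(e^x - 1) is 7 Bell_12 / 12!.
Computing: Bell_12 = 4213597 and 12! = 479001600, giving
7 * 4213597/479001600 = 4213597/68428800.

4213597/68428800


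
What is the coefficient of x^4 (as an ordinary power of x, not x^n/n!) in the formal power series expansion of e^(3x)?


The exponential series is e^y = sum_{k>=0} y^k / k!. Substituting y = 3x gives
e^(3x) = sum_{k>=0} 3^k x^k / k!.
So the coefficient of x^n is a^n/n! with a = 3, n = 4:
3^4 / 4! = 81/24 = 27/8

27/8


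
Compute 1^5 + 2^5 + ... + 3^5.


This power sum has a closed form given by Faulhaber's formula
sum_{k=1}^{m} k^p = (1 / (p + 1)) * sum_{j=0}^{p} C(p + 1, j) B_j m^(p + 1 - j),
but for small m direct computation is fastest:
1 + 32 + 243 = 276.

276


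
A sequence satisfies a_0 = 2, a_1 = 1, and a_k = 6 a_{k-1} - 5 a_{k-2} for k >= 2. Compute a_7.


The characteristic equation is t^2 - 6 t + 5 = 0, with roots r_1 = 5 and r_2 = 1 (so c_1 = r_1 + r_2, c_2 = -r_1 r_2 as required).
One can use the closed form a_n = A r_1^n + B r_2^n, but direct iteration is more reliable:
a_0 = 2, a_1 = 1, a_2 = -4, a_3 = -29, a_4 = -154, a_5 = -779, a_6 = -3904, a_7 = -19529.
So a_7 = -19529.

-19529


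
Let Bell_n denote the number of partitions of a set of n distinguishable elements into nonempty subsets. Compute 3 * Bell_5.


Bell_5 can be computed from the Bell triangle or from Dobinski's identity Bell_n = (1/e) * sum_{k>=0} k^n / k!.
Computing Bell_5 = 52.
Then 3 * 52 = 156.

156


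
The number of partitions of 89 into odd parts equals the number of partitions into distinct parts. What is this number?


Computing partitions of 89 into odd parts (1, 3, 5, ...):
Using the generating function prod_{k>=0} 1/(1-x^(2k+1)),
the count is 173682

173682


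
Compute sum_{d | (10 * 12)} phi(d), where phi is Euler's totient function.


First, 10 * 12 = 120. One classical identity is sum_{d | n} phi(d) = n (each k in [1, n] has a unique gcd with n, and among the k's with gcd(k, n) = n/d there are phi(d) of them). So the sum equals 120. We also verify directly:
Divisors of 120: 1, 2, 3, 4, 5, 6, 8, 10, 12, 15, 20, 24, 30, 40, 60, 120.
phi values: 1, 1, 2, 2, 4, 2, 4, 4, 4, 8, 8, 8, 8, 16, 16, 32.
Sum = 120.

120


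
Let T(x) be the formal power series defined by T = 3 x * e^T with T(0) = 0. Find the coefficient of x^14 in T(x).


Apply the Lagrange inversion formula: if T = 3 x * phi(T) with phi(t) = e^t, then
[x^n] T = 3^n * (1/n) [t^(n-1)] phi(t)^n = 3^n * (1/n) [t^(n-1)] e^(n t) = 3^n * (1/n) * n^(n-1) / (n-1)! = 3^n * n^(n-1) / n!.
When c = 1 this is the Cayley count of rooted labeled trees on n vertices, divided by n!.
For n = 14: 3^14 * 14^13 / 14! = 4782969 * 793714773254144/87178291200 = 155678889129876/3575.

155678889129876/3575


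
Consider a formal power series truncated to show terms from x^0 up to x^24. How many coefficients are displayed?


From x^0 to x^24 inclusive, the count is 24 - 0 + 1 = 25.

25


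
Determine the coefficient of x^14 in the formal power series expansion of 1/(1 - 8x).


The geometric series identity gives 1/(1 - c x) = sum_{k>=0} c^k x^k, so the coefficient of x^k is c^k.
Here c = 8 and k = 14.
Computing: 8^14 = 4398046511104

4398046511104


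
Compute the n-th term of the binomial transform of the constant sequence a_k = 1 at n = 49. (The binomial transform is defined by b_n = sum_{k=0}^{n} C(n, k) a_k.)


With a_k = 1 for all k, b_n = sum_{k=0}^{n} C(n, k) = 2^n by the binomial theorem.
For n = 49: 2^49 = 562949953421312.

562949953421312


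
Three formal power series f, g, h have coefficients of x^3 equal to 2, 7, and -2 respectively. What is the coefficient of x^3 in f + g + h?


Series addition is componentwise:
2 + 7 + -2
= 7

7


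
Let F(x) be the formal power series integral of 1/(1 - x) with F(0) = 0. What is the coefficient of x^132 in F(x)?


1/(1 - x) = sum_{k>=0} x^k. Integrating termwise and using F(0) = 0 gives
F(x) = sum_{k>=0} x^(k+1) / (k+1) = sum_{m>=1} x^m / m = -ln(1 - x).
So the coefficient of x^132 is 1/132 = 1/132.

1/132


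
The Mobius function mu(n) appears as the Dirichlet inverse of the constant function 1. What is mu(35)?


35 = 5 * 7 (all distinct primes).
mu(35) = (-1)^2 = 1

1
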